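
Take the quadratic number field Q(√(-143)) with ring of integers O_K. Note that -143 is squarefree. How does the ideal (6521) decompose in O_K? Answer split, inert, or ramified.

inert

-143 mod 4 = 1, hence disc K = -143 and O_K = ℤ[(1+√-143)/2].
6521 ∤ -143, so 6521 is unramified.
Compute (-143/6521) via Euler: 6378^((6521-1)/2) mod 6521 = 6520, so (-143/6521) = -1.
Legendre symbol -1 ⇒ 6521 is inert.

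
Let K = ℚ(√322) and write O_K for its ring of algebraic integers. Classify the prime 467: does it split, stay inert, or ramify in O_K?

inert — (467) stays prime in O_K

322 mod 4 = 2, hence disc K = 4·322 = 1288 and O_K = ℤ[√322].
disc(K) = 1288 is not divisible by 467; 467 is unramified.
Compute (322/467) via Euler: 322^((467-1)/2) mod 467 = 466, so (322/467) = -1.
Legendre symbol -1 ⇒ 467 is inert.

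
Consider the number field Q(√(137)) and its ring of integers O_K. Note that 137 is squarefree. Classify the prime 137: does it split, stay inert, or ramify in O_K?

ramified

d = 137 ≡ 1 (mod 4), so O_K = ℤ[(1+√137)/2] and disc(K) = d = 137.
137 divides disc(K) = 137, so 137 ramifies.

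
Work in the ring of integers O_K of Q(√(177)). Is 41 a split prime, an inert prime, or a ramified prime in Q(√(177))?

inert

d = 177 ≡ 1 (mod 4), so O_K = ℤ[(1+√177)/2] and disc(K) = d = 177.
disc(K) = 177 is not divisible by 41; 41 is unramified.
Euler's criterion: 177^20 mod 41 = 40. Thus (177|41) = -1.
d is a non-residue mod p, hence 41 remains inert in O_K.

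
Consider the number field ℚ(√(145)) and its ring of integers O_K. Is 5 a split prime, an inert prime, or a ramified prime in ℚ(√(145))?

d = 145 ≡ 1 (mod 4), so O_K = ℤ[(1+√145)/2] and disc(K) = d = 145.
5 divides disc(K) = 145, so 5 ramifies.

p ramifies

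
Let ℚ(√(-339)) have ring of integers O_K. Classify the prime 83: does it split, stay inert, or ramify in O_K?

inert — (83) stays prime in O_K

d = -339 ≡ 1 (mod 4), so O_K = ℤ[(1+√-339)/2] and disc(K) = d = -339.
83 ∤ -339, so 83 is unramified.
(-339/83) = 76^41 mod 83 = 82, giving Legendre symbol -1.
(-339/83) = -1, so 83 is inert.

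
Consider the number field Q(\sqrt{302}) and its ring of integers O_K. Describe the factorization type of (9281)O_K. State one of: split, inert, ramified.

d = 302 ≡ 2 (mod 4), so O_K = ℤ[√302] and disc(K) = 4d = 1208.
9281 ∤ 1208, so 9281 is unramified.
Euler's criterion: 302^4640 mod 9281 = 9280. Thus (302|9281) = -1.
d is a non-residue mod p, hence 9281 remains inert in O_K.

p is inert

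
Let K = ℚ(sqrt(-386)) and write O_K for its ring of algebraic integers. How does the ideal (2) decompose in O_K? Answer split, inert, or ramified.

p ramifies

Since -386 ≢ 1 mod 4, the ring of integers is ℤ[√-386] with discriminant 4·(-386) = -1544.
disc(K) = -1544 = 2·(-772), so p = 2 is ramified.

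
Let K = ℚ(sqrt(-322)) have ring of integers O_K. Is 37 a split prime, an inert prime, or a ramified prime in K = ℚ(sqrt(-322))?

split — (37) = 𝔭₁𝔭₂ with 𝔭₁ ≠ 𝔭₂

d = -322 ≡ 2 (mod 4), so O_K = ℤ[√-322] and disc(K) = 4d = -1288.
disc(K) = -1288 is not divisible by 37; 37 is unramified.
Compute (-322/37) via Euler: 11^((37-1)/2) mod 37 = 1, so (-322/37) = 1.
(-322/37) = 1, so 37 splits.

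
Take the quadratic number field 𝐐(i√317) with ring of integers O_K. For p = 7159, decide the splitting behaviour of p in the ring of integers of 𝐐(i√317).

d = -317 ≡ 3 (mod 4), so O_K = ℤ[√-317] and disc(K) = 4d = -1268.
Since gcd(7159, -1268) = 1 the prime 7159 does not ramify.
Euler's criterion: (-317)^3579 mod 7159 = 1. Thus (-317|7159) = 1.
d is a quadratic residue mod p, hence 7159 splits in O_K.

splits completely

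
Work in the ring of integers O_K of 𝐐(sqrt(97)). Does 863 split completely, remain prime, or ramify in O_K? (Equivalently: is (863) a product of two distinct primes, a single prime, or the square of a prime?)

remains prime (inert)

Since 97 ≡ 1 mod 4, the ring of integers is ℤ[(1+√97)/2] with discriminant 97.
863 ∤ 97, so 863 is unramified.
Legendre symbol by Euler's criterion: (97/863) ≡ 97^431 ≡ 862 (mod 863), i.e. (97/863) = -1.
(97/863) = -1, so 863 is inert.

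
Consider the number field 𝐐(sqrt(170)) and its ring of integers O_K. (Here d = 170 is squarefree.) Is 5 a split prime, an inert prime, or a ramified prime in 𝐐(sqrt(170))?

ramified — (5) = 𝔭²

Since 170 ≢ 1 mod 4, the ring of integers is ℤ[√170] with discriminant 4·170 = 680.
5 divides disc(K) = 680, so 5 ramifies.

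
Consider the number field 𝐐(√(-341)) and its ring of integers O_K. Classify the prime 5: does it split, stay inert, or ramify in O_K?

5 splits in O_K

-341 mod 4 = 3, hence disc K = 4·(-341) = -1364 and O_K = ℤ[√-341].
disc(K) = -1364 is not divisible by 5; 5 is unramified.
Compute (-341/5) via Euler: 4^((5-1)/2) mod 5 = 1, so (-341/5) = 1.
d is a quadratic residue mod p, hence 5 splits in O_K.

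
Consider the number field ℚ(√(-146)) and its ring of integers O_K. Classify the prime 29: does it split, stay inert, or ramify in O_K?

splits completely

Since -146 ≢ 1 mod 4, the ring of integers is ℤ[√-146] with discriminant 4·(-146) = -584.
Since gcd(29, -584) = 1 the prime 29 does not ramify.
Euler's criterion: (-146)^14 mod 29 = 1. Thus (-146|29) = 1.
d is a quadratic residue mod p, hence 29 splits in O_K.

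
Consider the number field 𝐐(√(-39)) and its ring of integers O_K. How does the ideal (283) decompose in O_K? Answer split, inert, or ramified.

p splits

Since -39 ≡ 1 mod 4, the ring of integers is ℤ[(1+√-39)/2] with discriminant -39.
Since gcd(283, -39) = 1 the prime 283 does not ramify.
Euler's criterion: (-39)^141 mod 283 = 1. Thus (-39|283) = 1.
(-39/283) = 1, so 283 splits.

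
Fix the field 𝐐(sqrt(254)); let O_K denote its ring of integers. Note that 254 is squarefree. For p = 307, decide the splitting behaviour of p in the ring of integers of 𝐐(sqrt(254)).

remains prime (inert)

d = 254 ≡ 2 (mod 4), so O_K = ℤ[√254] and disc(K) = 4d = 1016.
Since gcd(307, 1016) = 1 the prime 307 does not ramify.
Euler's criterion: 254^153 mod 307 = 306. Thus (254|307) = -1.
d is a non-residue mod p, hence 307 remains inert in O_K.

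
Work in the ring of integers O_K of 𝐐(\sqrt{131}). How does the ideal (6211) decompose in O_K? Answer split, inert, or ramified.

split

Since 131 ≢ 1 mod 4, the ring of integers is ℤ[√131] with discriminant 4·131 = 524.
6211 ∤ 524, so 6211 is unramified.
Legendre symbol by Euler's criterion: (131/6211) ≡ 131^3105 ≡ 1 (mod 6211), i.e. (131/6211) = 1.
Legendre symbol 1 ⇒ 6211 is split.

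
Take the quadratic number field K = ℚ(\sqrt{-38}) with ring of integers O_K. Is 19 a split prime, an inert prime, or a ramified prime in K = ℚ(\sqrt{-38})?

p ramifies

d = -38 ≡ 2 (mod 4), so O_K = ℤ[√-38] and disc(K) = 4d = -152.
19 divides disc(K) = -152, so 19 ramifies.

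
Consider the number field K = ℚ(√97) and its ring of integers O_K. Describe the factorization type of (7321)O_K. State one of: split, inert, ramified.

inert — (7321) stays prime in O_K

97 mod 4 = 1, hence disc K = 97 and O_K = ℤ[(1+√97)/2].
Since gcd(7321, 97) = 1 the prime 7321 does not ramify.
Legendre symbol by Euler's criterion: (97/7321) ≡ 97^3660 ≡ 7320 (mod 7321), i.e. (97/7321) = -1.
(97/7321) = -1, so 7321 is inert.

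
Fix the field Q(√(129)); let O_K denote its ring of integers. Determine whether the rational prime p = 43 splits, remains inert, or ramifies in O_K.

d = 129 ≡ 1 (mod 4), so O_K = ℤ[(1+√129)/2] and disc(K) = d = 129.
43 divides disc(K) = 129, so 43 ramifies.

p ramifies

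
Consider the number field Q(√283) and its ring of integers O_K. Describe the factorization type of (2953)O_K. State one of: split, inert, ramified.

inert — (2953) stays prime in O_K

Since 283 ≢ 1 mod 4, the ring of integers is ℤ[√283] with discriminant 4·283 = 1132.
2953 ∤ 1132, so 2953 is unramified.
(283/2953) = 283^1476 mod 2953 = 2952, giving Legendre symbol -1.
d is a non-residue mod p, hence 2953 remains inert in O_K.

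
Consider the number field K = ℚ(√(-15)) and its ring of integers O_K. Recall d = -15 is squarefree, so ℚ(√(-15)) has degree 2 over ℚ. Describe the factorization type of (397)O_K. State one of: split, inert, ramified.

Since -15 ≡ 1 mod 4, the ring of integers is ℤ[(1+√-15)/2] with discriminant -15.
disc(K) = -15 is not divisible by 397; 397 is unramified.
(-15/397) = 382^198 mod 397 = 396, giving Legendre symbol -1.
(-15/397) = -1, so 397 is inert.

397 remains inert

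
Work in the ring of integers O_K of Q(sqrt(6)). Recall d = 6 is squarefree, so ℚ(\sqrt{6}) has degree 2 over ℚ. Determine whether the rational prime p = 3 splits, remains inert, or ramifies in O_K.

d = 6 ≡ 2 (mod 4), so O_K = ℤ[√6] and disc(K) = 4d = 24.
3 divides disc(K) = 24, so 3 ramifies.

ramifies in O_K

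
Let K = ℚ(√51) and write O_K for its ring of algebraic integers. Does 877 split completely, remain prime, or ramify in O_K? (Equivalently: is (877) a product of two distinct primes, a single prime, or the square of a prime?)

51 mod 4 = 3, hence disc K = 4·51 = 204 and O_K = ℤ[√51].
Since gcd(877, 204) = 1 the prime 877 does not ramify.
(51/877) = 51^438 mod 877 = 876, giving Legendre symbol -1.
Legendre symbol -1 ⇒ 877 is inert.

inert — (877) stays prime in O_K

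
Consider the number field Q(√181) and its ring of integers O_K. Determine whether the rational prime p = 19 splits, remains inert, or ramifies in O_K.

p is inert

Since 181 ≡ 1 mod 4, the ring of integers is ℤ[(1+√181)/2] with discriminant 181.
disc(K) = 181 is not divisible by 19; 19 is unramified.
Euler's criterion: 181^9 mod 19 = 18. Thus (181|19) = -1.
d is a non-residue mod p, hence 19 remains inert in O_K.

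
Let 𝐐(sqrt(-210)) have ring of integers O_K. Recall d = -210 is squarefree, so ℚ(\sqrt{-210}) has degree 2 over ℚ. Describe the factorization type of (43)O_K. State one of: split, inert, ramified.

remains prime (inert)

-210 mod 4 = 2, hence disc K = 4·(-210) = -840 and O_K = ℤ[√-210].
Since gcd(43, -840) = 1 the prime 43 does not ramify.
Compute (-210/43) via Euler: 5^((43-1)/2) mod 43 = 42, so (-210/43) = -1.
(-210/43) = -1, so 43 is inert.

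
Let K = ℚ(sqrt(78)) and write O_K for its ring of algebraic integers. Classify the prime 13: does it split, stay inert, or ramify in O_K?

78 mod 4 = 2, hence disc K = 4·78 = 312 and O_K = ℤ[√78].
Ramification test: 13 | 312. The prime 13 ramifies in K.

ramified — (13) = 𝔭²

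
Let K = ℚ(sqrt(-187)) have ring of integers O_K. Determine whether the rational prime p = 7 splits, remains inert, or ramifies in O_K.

Since -187 ≡ 1 mod 4, the ring of integers is ℤ[(1+√-187)/2] with discriminant -187.
disc(K) = -187 is not divisible by 7; 7 is unramified.
Euler's criterion: (-187)^3 mod 7 = 1. Thus (-187|7) = 1.
d is a quadratic residue mod p, hence 7 splits in O_K.

p splits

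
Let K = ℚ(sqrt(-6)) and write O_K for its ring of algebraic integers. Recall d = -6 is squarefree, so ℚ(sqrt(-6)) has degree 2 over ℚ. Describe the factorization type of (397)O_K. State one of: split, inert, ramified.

d = -6 ≡ 2 (mod 4), so O_K = ℤ[√-6] and disc(K) = 4d = -24.
disc(K) = -24 is not divisible by 397; 397 is unramified.
Legendre symbol by Euler's criterion: (-6/397) ≡ (-6)^198 ≡ 396 (mod 397), i.e. (-6/397) = -1.
d is a non-residue mod p, hence 397 remains inert in O_K.

397 remains inert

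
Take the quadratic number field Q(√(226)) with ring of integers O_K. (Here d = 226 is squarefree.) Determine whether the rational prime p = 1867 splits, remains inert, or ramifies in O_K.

Since 226 ≢ 1 mod 4, the ring of integers is ℤ[√226] with discriminant 4·226 = 904.
1867 ∤ 904, so 1867 is unramified.
(226/1867) = 226^933 mod 1867 = 1, giving Legendre symbol 1.
(226/1867) = 1, so 1867 splits.

1867 splits in O_K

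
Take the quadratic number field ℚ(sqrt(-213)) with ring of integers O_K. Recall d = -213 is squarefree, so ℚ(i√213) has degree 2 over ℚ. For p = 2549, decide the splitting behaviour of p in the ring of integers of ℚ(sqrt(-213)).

Since -213 ≢ 1 mod 4, the ring of integers is ℤ[√-213] with discriminant 4·(-213) = -852.
disc(K) = -852 is not divisible by 2549; 2549 is unramified.
Compute (-213/2549) via Euler: 2336^((2549-1)/2) mod 2549 = 2548, so (-213/2549) = -1.
(-213/2549) = -1, so 2549 is inert.

inert — (2549) stays prime in O_K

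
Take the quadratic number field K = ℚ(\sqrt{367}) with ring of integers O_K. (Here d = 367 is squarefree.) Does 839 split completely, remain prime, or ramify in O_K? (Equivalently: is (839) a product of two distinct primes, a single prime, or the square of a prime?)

367 mod 4 = 3, hence disc K = 4·367 = 1468 and O_K = ℤ[√367].
Since gcd(839, 1468) = 1 the prime 839 does not ramify.
Legendre symbol by Euler's criterion: (367/839) ≡ 367^419 ≡ 838 (mod 839), i.e. (367/839) = -1.
Legendre symbol -1 ⇒ 839 is inert.

inert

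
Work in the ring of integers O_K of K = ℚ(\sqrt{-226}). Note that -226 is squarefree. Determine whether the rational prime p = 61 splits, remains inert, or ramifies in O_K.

Since -226 ≢ 1 mod 4, the ring of integers is ℤ[√-226] with discriminant 4·(-226) = -904.
disc(K) = -904 is not divisible by 61; 61 is unramified.
Compute (-226/61) via Euler: 18^((61-1)/2) mod 61 = 60, so (-226/61) = -1.
Legendre symbol -1 ⇒ 61 is inert.

p is inert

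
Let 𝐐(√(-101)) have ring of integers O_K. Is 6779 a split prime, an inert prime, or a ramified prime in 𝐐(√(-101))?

p splits

Since -101 ≢ 1 mod 4, the ring of integers is ℤ[√-101] with discriminant 4·(-101) = -404.
6779 ∤ -404, so 6779 is unramified.
Compute (-101/6779) via Euler: 6678^((6779-1)/2) mod 6779 = 1, so (-101/6779) = 1.
(-101/6779) = 1, so 6779 splits.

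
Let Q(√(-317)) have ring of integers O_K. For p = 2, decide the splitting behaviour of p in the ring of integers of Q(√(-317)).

Since -317 ≢ 1 mod 4, the ring of integers is ℤ[√-317] with discriminant 4·(-317) = -1268.
Ramification test: 2 | -1268. The prime 2 ramifies in K.

p ramifies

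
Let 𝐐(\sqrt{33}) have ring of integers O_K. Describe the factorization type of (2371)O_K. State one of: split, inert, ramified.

p is inert

33 mod 4 = 1, hence disc K = 33 and O_K = ℤ[(1+√33)/2].
Since gcd(2371, 33) = 1 the prime 2371 does not ramify.
(33/2371) = 33^1185 mod 2371 = 2370, giving Legendre symbol -1.
(33/2371) = -1, so 2371 is inert.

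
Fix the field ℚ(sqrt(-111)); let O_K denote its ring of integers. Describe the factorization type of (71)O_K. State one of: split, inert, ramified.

d = -111 ≡ 1 (mod 4), so O_K = ℤ[(1+√-111)/2] and disc(K) = d = -111.
disc(K) = -111 is not divisible by 71; 71 is unramified.
Euler's criterion: (-111)^35 mod 71 = 70. Thus (-111|71) = -1.
(-111/71) = -1, so 71 is inert.

71 remains inert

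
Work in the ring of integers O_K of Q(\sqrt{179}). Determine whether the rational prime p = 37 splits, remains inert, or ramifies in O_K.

Since 179 ≢ 1 mod 4, the ring of integers is ℤ[√179] with discriminant 4·179 = 716.
disc(K) = 716 is not divisible by 37; 37 is unramified.
Euler's criterion: 179^18 mod 37 = 36. Thus (179|37) = -1.
Legendre symbol -1 ⇒ 37 is inert.

inert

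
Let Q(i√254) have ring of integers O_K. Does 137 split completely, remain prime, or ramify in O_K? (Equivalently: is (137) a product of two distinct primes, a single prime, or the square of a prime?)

inert — (137) stays prime in O_K

-254 mod 4 = 2, hence disc K = 4·(-254) = -1016 and O_K = ℤ[√-254].
137 ∤ -1016, so 137 is unramified.
Compute (-254/137) via Euler: 20^((137-1)/2) mod 137 = 136, so (-254/137) = -1.
d is a non-residue mod p, hence 137 remains inert in O_K.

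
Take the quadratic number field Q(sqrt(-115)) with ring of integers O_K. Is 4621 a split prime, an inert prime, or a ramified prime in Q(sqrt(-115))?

Since -115 ≡ 1 mod 4, the ring of integers is ℤ[(1+√-115)/2] with discriminant -115.
disc(K) = -115 is not divisible by 4621; 4621 is unramified.
Compute (-115/4621) via Euler: 4506^((4621-1)/2) mod 4621 = 4620, so (-115/4621) = -1.
(-115/4621) = -1, so 4621 is inert.

p is inert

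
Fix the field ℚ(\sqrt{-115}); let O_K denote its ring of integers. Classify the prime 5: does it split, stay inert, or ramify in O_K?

ramified — (5) = 𝔭²

-115 mod 4 = 1, hence disc K = -115 and O_K = ℤ[(1+√-115)/2].
disc(K) = -115 = 5·(-23), so p = 5 is ramified.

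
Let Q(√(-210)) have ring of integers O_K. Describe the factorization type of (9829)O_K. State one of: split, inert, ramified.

inert — (9829) stays prime in O_K

-210 mod 4 = 2, hence disc K = 4·(-210) = -840 and O_K = ℤ[√-210].
Since gcd(9829, -840) = 1 the prime 9829 does not ramify.
Legendre symbol by Euler's criterion: (-210/9829) ≡ (-210)^4914 ≡ 9828 (mod 9829), i.e. (-210/9829) = -1.
Legendre symbol -1 ⇒ 9829 is inert.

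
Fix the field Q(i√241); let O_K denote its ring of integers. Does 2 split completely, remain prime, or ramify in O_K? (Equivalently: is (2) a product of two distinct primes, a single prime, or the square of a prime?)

d = -241 ≡ 3 (mod 4), so O_K = ℤ[√-241] and disc(K) = 4d = -964.
2 divides disc(K) = -964, so 2 ramifies.

2 is ramified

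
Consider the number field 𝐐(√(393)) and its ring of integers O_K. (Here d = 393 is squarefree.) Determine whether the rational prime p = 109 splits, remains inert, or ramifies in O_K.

109 splits in O_K

d = 393 ≡ 1 (mod 4), so O_K = ℤ[(1+√393)/2] and disc(K) = d = 393.
109 ∤ 393, so 109 is unramified.
Compute (393/109) via Euler: 66^((109-1)/2) mod 109 = 1, so (393/109) = 1.
d is a quadratic residue mod p, hence 109 splits in O_K.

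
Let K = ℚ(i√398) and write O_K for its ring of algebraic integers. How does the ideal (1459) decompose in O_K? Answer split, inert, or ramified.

Since -398 ≢ 1 mod 4, the ring of integers is ℤ[√-398] with discriminant 4·(-398) = -1592.
1459 ∤ -1592, so 1459 is unramified.
Compute (-398/1459) via Euler: 1061^((1459-1)/2) mod 1459 = 1458, so (-398/1459) = -1.
d is a non-residue mod p, hence 1459 remains inert in O_K.

1459 remains inert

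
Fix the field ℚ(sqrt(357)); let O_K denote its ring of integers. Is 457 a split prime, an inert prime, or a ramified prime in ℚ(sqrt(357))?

d = 357 ≡ 1 (mod 4), so O_K = ℤ[(1+√357)/2] and disc(K) = d = 357.
Since gcd(457, 357) = 1 the prime 457 does not ramify.
Euler's criterion: 357^228 mod 457 = 1. Thus (357|457) = 1.
d is a quadratic residue mod p, hence 457 splits in O_K.

split — (457) = 𝔭₁𝔭₂ with 𝔭₁ ≠ 𝔭₂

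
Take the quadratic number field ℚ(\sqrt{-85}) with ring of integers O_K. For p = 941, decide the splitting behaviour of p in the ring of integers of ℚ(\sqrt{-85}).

941 remains inert

-85 mod 4 = 3, hence disc K = 4·(-85) = -340 and O_K = ℤ[√-85].
Since gcd(941, -340) = 1 the prime 941 does not ramify.
Euler's criterion: (-85)^470 mod 941 = 940. Thus (-85|941) = -1.
Legendre symbol -1 ⇒ 941 is inert.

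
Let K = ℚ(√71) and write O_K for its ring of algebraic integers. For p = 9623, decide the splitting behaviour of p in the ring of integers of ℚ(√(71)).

9623 remains inert

Since 71 ≢ 1 mod 4, the ring of integers is ℤ[√71] with discriminant 4·71 = 284.
9623 ∤ 284, so 9623 is unramified.
Euler's criterion: 71^4811 mod 9623 = 9622. Thus (71|9623) = -1.
(71/9623) = -1, so 9623 is inert.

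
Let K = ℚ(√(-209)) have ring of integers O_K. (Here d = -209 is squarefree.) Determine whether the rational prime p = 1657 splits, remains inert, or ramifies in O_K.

-209 mod 4 = 3, hence disc K = 4·(-209) = -836 and O_K = ℤ[√-209].
1657 ∤ -836, so 1657 is unramified.
Euler's criterion: (-209)^828 mod 1657 = 1656. Thus (-209|1657) = -1.
d is a non-residue mod p, hence 1657 remains inert in O_K.

1657 remains inert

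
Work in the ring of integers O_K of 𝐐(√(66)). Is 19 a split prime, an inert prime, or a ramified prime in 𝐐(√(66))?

split — (19) = 𝔭₁𝔭₂ with 𝔭₁ ≠ 𝔭₂

d = 66 ≡ 2 (mod 4), so O_K = ℤ[√66] and disc(K) = 4d = 264.
19 ∤ 264, so 19 is unramified.
Legendre symbol by Euler's criterion: (66/19) ≡ 66^9 ≡ 1 (mod 19), i.e. (66/19) = 1.
d is a quadratic residue mod p, hence 19 splits in O_K.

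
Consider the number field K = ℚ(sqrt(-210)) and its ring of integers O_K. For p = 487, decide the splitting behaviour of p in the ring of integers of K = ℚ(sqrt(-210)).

splits completely

Since -210 ≢ 1 mod 4, the ring of integers is ℤ[√-210] with discriminant 4·(-210) = -840.
Since gcd(487, -840) = 1 the prime 487 does not ramify.
Euler's criterion: (-210)^243 mod 487 = 1. Thus (-210|487) = 1.
d is a quadratic residue mod p, hence 487 splits in O_K.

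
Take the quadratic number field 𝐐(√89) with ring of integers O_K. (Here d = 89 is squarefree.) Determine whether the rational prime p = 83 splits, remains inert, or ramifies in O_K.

Since 89 ≡ 1 mod 4, the ring of integers is ℤ[(1+√89)/2] with discriminant 89.
disc(K) = 89 is not divisible by 83; 83 is unramified.
(89/83) = 6^41 mod 83 = 82, giving Legendre symbol -1.
(89/83) = -1, so 83 is inert.

remains prime (inert)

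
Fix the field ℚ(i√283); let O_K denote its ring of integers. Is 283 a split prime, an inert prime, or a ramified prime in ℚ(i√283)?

Since -283 ≡ 1 mod 4, the ring of integers is ℤ[(1+√-283)/2] with discriminant -283.
Ramification test: 283 | -283. The prime 283 ramifies in K.

283 is ramified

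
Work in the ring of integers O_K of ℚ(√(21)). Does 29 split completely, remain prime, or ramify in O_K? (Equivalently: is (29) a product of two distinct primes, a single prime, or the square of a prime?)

Since 21 ≡ 1 mod 4, the ring of integers is ℤ[(1+√21)/2] with discriminant 21.
29 ∤ 21, so 29 is unramified.
(21/29) = 21^14 mod 29 = 28, giving Legendre symbol -1.
d is a non-residue mod p, hence 29 remains inert in O_K.

p is inert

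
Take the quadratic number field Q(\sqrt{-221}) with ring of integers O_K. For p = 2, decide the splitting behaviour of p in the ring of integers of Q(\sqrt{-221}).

ramified — (2) = 𝔭²

d = -221 ≡ 3 (mod 4), so O_K = ℤ[√-221] and disc(K) = 4d = -884.
disc(K) = -884 = 2·(-442), so p = 2 is ramified.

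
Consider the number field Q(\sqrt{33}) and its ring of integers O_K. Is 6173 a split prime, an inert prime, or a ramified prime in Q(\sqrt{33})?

d = 33 ≡ 1 (mod 4), so O_K = ℤ[(1+√33)/2] and disc(K) = d = 33.
disc(K) = 33 is not divisible by 6173; 6173 is unramified.
Legendre symbol by Euler's criterion: (33/6173) ≡ 33^3086 ≡ 1 (mod 6173), i.e. (33/6173) = 1.
(33/6173) = 1, so 6173 splits.

6173 splits in O_K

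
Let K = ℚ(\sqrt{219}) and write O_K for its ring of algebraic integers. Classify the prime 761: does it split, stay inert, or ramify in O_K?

761 splits in O_K

d = 219 ≡ 3 (mod 4), so O_K = ℤ[√219] and disc(K) = 4d = 876.
disc(K) = 876 is not divisible by 761; 761 is unramified.
Compute (219/761) via Euler: 219^((761-1)/2) mod 761 = 1, so (219/761) = 1.
(219/761) = 1, so 761 splits.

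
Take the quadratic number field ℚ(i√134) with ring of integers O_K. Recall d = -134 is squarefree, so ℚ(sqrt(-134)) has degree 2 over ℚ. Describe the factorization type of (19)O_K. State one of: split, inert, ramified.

Since -134 ≢ 1 mod 4, the ring of integers is ℤ[√-134] with discriminant 4·(-134) = -536.
19 ∤ -536, so 19 is unramified.
(-134/19) = 18^9 mod 19 = 18, giving Legendre symbol -1.
d is a non-residue mod p, hence 19 remains inert in O_K.

inert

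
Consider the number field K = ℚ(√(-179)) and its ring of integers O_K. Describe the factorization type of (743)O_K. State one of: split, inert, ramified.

Since -179 ≡ 1 mod 4, the ring of integers is ℤ[(1+√-179)/2] with discriminant -179.
743 ∤ -179, so 743 is unramified.
(-179/743) = 564^371 mod 743 = 1, giving Legendre symbol 1.
Legendre symbol 1 ⇒ 743 is split.

p splits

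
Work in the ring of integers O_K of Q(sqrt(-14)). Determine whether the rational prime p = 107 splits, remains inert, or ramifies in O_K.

-14 mod 4 = 2, hence disc K = 4·(-14) = -56 and O_K = ℤ[√-14].
107 ∤ -56, so 107 is unramified.
(-14/107) = 93^53 mod 107 = 106, giving Legendre symbol -1.
d is a non-residue mod p, hence 107 remains inert in O_K.

inert — (107) stays prime in O_K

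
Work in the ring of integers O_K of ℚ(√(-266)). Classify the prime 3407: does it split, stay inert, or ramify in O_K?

split

-266 mod 4 = 2, hence disc K = 4·(-266) = -1064 and O_K = ℤ[√-266].
Since gcd(3407, -1064) = 1 the prime 3407 does not ramify.
Legendre symbol by Euler's criterion: (-266/3407) ≡ (-266)^1703 ≡ 1 (mod 3407), i.e. (-266/3407) = 1.
Legendre symbol 1 ⇒ 3407 is split.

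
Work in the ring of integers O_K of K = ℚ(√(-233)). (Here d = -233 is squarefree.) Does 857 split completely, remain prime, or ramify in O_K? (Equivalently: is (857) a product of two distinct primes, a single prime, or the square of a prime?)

d = -233 ≡ 3 (mod 4), so O_K = ℤ[√-233] and disc(K) = 4d = -932.
disc(K) = -932 is not divisible by 857; 857 is unramified.
(-233/857) = 624^428 mod 857 = 856, giving Legendre symbol -1.
Legendre symbol -1 ⇒ 857 is inert.

p is inert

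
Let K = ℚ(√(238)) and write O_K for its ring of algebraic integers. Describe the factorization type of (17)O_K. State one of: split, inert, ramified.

ramifies in O_K

Since 238 ≢ 1 mod 4, the ring of integers is ℤ[√238] with discriminant 4·238 = 952.
disc(K) = 952 = 17·56, so p = 17 is ramified.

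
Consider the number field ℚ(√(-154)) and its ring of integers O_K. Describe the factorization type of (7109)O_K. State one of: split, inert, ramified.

remains prime (inert)

Since -154 ≢ 1 mod 4, the ring of integers is ℤ[√-154] with discriminant 4·(-154) = -616.
Since gcd(7109, -616) = 1 the prime 7109 does not ramify.
Compute (-154/7109) via Euler: 6955^((7109-1)/2) mod 7109 = 7108, so (-154/7109) = -1.
Legendre symbol -1 ⇒ 7109 is inert.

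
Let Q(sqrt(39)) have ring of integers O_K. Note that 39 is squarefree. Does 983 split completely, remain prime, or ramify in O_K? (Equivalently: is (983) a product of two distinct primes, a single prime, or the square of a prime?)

remains prime (inert)

Since 39 ≢ 1 mod 4, the ring of integers is ℤ[√39] with discriminant 4·39 = 156.
Since gcd(983, 156) = 1 the prime 983 does not ramify.
Compute (39/983) via Euler: 39^((983-1)/2) mod 983 = 982, so (39/983) = -1.
Legendre symbol -1 ⇒ 983 is inert.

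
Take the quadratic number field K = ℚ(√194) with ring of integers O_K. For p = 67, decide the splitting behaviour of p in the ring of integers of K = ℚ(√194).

194 mod 4 = 2, hence disc K = 4·194 = 776 and O_K = ℤ[√194].
67 ∤ 776, so 67 is unramified.
Euler's criterion: 194^33 mod 67 = 1. Thus (194|67) = 1.
d is a quadratic residue mod p, hence 67 splits in O_K.

splits completely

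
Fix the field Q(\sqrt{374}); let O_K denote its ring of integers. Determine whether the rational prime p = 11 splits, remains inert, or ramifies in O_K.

Since 374 ≢ 1 mod 4, the ring of integers is ℤ[√374] with discriminant 4·374 = 1496.
11 divides disc(K) = 1496, so 11 ramifies.

ramifies in O_K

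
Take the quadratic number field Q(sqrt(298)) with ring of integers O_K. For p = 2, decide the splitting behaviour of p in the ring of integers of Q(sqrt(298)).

2 is ramified

Since 298 ≢ 1 mod 4, the ring of integers is ℤ[√298] with discriminant 4·298 = 1192.
Ramification test: 2 | 1192. The prime 2 ramifies in K.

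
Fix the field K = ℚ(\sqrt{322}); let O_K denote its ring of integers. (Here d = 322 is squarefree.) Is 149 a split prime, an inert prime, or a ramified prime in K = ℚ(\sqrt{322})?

p splits

Since 322 ≢ 1 mod 4, the ring of integers is ℤ[√322] with discriminant 4·322 = 1288.
disc(K) = 1288 is not divisible by 149; 149 is unramified.
Compute (322/149) via Euler: 24^((149-1)/2) mod 149 = 1, so (322/149) = 1.
d is a quadratic residue mod p, hence 149 splits in O_K.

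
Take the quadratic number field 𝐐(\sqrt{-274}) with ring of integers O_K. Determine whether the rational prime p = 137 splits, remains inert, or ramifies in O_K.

137 is ramified

d = -274 ≡ 2 (mod 4), so O_K = ℤ[√-274] and disc(K) = 4d = -1096.
disc(K) = -1096 = 137·(-8), so p = 137 is ramified.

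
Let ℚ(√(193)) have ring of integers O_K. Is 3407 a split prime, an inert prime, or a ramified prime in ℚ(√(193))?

p splits

Since 193 ≡ 1 mod 4, the ring of integers is ℤ[(1+√193)/2] with discriminant 193.
disc(K) = 193 is not divisible by 3407; 3407 is unramified.
Legendre symbol by Euler's criterion: (193/3407) ≡ 193^1703 ≡ 1 (mod 3407), i.e. (193/3407) = 1.
(193/3407) = 1, so 3407 splits.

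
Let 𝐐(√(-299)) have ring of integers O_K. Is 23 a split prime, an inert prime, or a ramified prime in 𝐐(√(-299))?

Since -299 ≡ 1 mod 4, the ring of integers is ℤ[(1+√-299)/2] with discriminant -299.
23 divides disc(K) = -299, so 23 ramifies.

ramified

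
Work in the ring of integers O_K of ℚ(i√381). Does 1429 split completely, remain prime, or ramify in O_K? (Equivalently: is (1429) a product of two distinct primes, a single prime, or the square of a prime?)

-381 mod 4 = 3, hence disc K = 4·(-381) = -1524 and O_K = ℤ[√-381].
1429 ∤ -1524, so 1429 is unramified.
(-381/1429) = 1048^714 mod 1429 = 1, giving Legendre symbol 1.
(-381/1429) = 1, so 1429 splits.

p splits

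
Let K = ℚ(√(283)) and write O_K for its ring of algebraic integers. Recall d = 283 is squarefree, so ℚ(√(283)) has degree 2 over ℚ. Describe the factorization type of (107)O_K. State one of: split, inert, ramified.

split

Since 283 ≢ 1 mod 4, the ring of integers is ℤ[√283] with discriminant 4·283 = 1132.
Since gcd(107, 1132) = 1 the prime 107 does not ramify.
Compute (283/107) via Euler: 69^((107-1)/2) mod 107 = 1, so (283/107) = 1.
d is a quadratic residue mod p, hence 107 splits in O_K.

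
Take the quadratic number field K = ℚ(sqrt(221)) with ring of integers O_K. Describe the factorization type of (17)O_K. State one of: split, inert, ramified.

d = 221 ≡ 1 (mod 4), so O_K = ℤ[(1+√221)/2] and disc(K) = d = 221.
17 divides disc(K) = 221, so 17 ramifies.

ramified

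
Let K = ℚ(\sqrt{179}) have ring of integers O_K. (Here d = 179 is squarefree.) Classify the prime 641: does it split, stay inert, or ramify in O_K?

inert — (641) stays prime in O_K

179 mod 4 = 3, hence disc K = 4·179 = 716 and O_K = ℤ[√179].
641 ∤ 716, so 641 is unramified.
(179/641) = 179^320 mod 641 = 640, giving Legendre symbol -1.
(179/641) = -1, so 641 is inert.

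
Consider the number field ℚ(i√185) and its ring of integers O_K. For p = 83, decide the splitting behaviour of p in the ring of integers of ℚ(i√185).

p splits

Since -185 ≢ 1 mod 4, the ring of integers is ℤ[√-185] with discriminant 4·(-185) = -740.
Since gcd(83, -740) = 1 the prime 83 does not ramify.
Euler's criterion: (-185)^41 mod 83 = 1. Thus (-185|83) = 1.
d is a quadratic residue mod p, hence 83 splits in O_K.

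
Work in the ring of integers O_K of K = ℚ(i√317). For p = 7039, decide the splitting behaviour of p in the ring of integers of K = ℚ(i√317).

p is inert

Since -317 ≢ 1 mod 4, the ring of integers is ℤ[√-317] with discriminant 4·(-317) = -1268.
7039 ∤ -1268, so 7039 is unramified.
Compute (-317/7039) via Euler: 6722^((7039-1)/2) mod 7039 = 7038, so (-317/7039) = -1.
d is a non-residue mod p, hence 7039 remains inert in O_K.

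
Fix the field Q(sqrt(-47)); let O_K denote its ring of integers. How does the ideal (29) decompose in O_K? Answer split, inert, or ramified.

d = -47 ≡ 1 (mod 4), so O_K = ℤ[(1+√-47)/2] and disc(K) = d = -47.
Since gcd(29, -47) = 1 the prime 29 does not ramify.
Legendre symbol by Euler's criterion: (-47/29) ≡ (-47)^14 ≡ 28 (mod 29), i.e. (-47/29) = -1.
(-47/29) = -1, so 29 is inert.

inert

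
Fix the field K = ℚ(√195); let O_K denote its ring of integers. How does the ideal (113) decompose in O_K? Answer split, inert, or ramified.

split — (113) = 𝔭₁𝔭₂ with 𝔭₁ ≠ 𝔭₂

195 mod 4 = 3, hence disc K = 4·195 = 780 and O_K = ℤ[√195].
disc(K) = 780 is not divisible by 113; 113 is unramified.
Euler's criterion: 195^56 mod 113 = 1. Thus (195|113) = 1.
(195/113) = 1, so 113 splits.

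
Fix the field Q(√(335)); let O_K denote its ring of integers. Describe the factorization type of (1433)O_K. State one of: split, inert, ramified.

p is inert

d = 335 ≡ 3 (mod 4), so O_K = ℤ[√335] and disc(K) = 4d = 1340.
disc(K) = 1340 is not divisible by 1433; 1433 is unramified.
Legendre symbol by Euler's criterion: (335/1433) ≡ 335^716 ≡ 1432 (mod 1433), i.e. (335/1433) = -1.
Legendre symbol -1 ⇒ 1433 is inert.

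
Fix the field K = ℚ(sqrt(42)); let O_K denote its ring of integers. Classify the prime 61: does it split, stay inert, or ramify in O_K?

splits completely

Since 42 ≢ 1 mod 4, the ring of integers is ℤ[√42] with discriminant 4·42 = 168.
61 ∤ 168, so 61 is unramified.
Compute (42/61) via Euler: 42^((61-1)/2) mod 61 = 1, so (42/61) = 1.
(42/61) = 1, so 61 splits.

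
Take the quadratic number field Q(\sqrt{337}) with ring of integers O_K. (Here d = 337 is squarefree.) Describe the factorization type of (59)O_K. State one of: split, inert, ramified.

d = 337 ≡ 1 (mod 4), so O_K = ℤ[(1+√337)/2] and disc(K) = d = 337.
disc(K) = 337 is not divisible by 59; 59 is unramified.
Euler's criterion: 337^29 mod 59 = 58. Thus (337|59) = -1.
(337/59) = -1, so 59 is inert.

remains prime (inert)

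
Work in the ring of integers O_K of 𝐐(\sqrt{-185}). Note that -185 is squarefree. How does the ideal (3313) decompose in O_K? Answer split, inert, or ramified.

-185 mod 4 = 3, hence disc K = 4·(-185) = -740 and O_K = ℤ[√-185].
Since gcd(3313, -740) = 1 the prime 3313 does not ramify.
Legendre symbol by Euler's criterion: (-185/3313) ≡ (-185)^1656 ≡ 1 (mod 3313), i.e. (-185/3313) = 1.
d is a quadratic residue mod p, hence 3313 splits in O_K.

splits completely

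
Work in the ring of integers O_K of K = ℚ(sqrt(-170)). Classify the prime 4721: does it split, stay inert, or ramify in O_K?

Since -170 ≢ 1 mod 4, the ring of integers is ℤ[√-170] with discriminant 4·(-170) = -680.
Since gcd(4721, -680) = 1 the prime 4721 does not ramify.
Legendre symbol by Euler's criterion: (-170/4721) ≡ (-170)^2360 ≡ 4720 (mod 4721), i.e. (-170/4721) = -1.
(-170/4721) = -1, so 4721 is inert.

p is inert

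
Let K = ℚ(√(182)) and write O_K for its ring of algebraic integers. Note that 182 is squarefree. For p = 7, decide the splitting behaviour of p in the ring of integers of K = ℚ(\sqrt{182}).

7 is ramified

182 mod 4 = 2, hence disc K = 4·182 = 728 and O_K = ℤ[√182].
Ramification test: 7 | 728. The prime 7 ramifies in K.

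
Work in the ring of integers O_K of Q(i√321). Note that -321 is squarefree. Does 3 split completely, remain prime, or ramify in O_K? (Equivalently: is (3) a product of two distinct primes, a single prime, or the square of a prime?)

-321 mod 4 = 3, hence disc K = 4·(-321) = -1284 and O_K = ℤ[√-321].
Ramification test: 3 | -1284. The prime 3 ramifies in K.

ramifies in O_K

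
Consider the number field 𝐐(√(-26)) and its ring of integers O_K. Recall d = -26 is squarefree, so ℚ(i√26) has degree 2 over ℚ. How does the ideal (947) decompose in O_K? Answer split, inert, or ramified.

Since -26 ≢ 1 mod 4, the ring of integers is ℤ[√-26] with discriminant 4·(-26) = -104.
disc(K) = -104 is not divisible by 947; 947 is unramified.
Compute (-26/947) via Euler: 921^((947-1)/2) mod 947 = 946, so (-26/947) = -1.
(-26/947) = -1, so 947 is inert.

remains prime (inert)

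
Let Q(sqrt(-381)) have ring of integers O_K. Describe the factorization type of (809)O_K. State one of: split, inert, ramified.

p is inert

Since -381 ≢ 1 mod 4, the ring of integers is ℤ[√-381] with discriminant 4·(-381) = -1524.
Since gcd(809, -1524) = 1 the prime 809 does not ramify.
Compute (-381/809) via Euler: 428^((809-1)/2) mod 809 = 808, so (-381/809) = -1.
(-381/809) = -1, so 809 is inert.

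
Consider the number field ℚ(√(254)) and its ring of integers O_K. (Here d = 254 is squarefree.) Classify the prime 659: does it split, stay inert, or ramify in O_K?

254 mod 4 = 2, hence disc K = 4·254 = 1016 and O_K = ℤ[√254].
Since gcd(659, 1016) = 1 the prime 659 does not ramify.
Legendre symbol by Euler's criterion: (254/659) ≡ 254^329 ≡ 658 (mod 659), i.e. (254/659) = -1.
d is a non-residue mod p, hence 659 remains inert in O_K.

inert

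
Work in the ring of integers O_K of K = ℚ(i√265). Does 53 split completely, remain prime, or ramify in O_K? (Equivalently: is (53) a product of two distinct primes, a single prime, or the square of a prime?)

p ramifies

-265 mod 4 = 3, hence disc K = 4·(-265) = -1060 and O_K = ℤ[√-265].
53 divides disc(K) = -1060, so 53 ramifies.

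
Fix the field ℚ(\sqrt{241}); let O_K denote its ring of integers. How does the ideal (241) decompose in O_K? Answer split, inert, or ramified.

241 mod 4 = 1, hence disc K = 241 and O_K = ℤ[(1+√241)/2].
disc(K) = 241 = 241·1, so p = 241 is ramified.

ramifies in O_K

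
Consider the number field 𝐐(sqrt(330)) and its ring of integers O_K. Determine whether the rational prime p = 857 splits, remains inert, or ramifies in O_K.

inert

d = 330 ≡ 2 (mod 4), so O_K = ℤ[√330] and disc(K) = 4d = 1320.
857 ∤ 1320, so 857 is unramified.
Euler's criterion: 330^428 mod 857 = 856. Thus (330|857) = -1.
d is a non-residue mod p, hence 857 remains inert in O_K.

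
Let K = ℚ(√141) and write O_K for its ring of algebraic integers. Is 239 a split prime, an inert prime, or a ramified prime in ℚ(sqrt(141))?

141 mod 4 = 1, hence disc K = 141 and O_K = ℤ[(1+√141)/2].
disc(K) = 141 is not divisible by 239; 239 is unramified.
Legendre symbol by Euler's criterion: (141/239) ≡ 141^119 ≡ 238 (mod 239), i.e. (141/239) = -1.
d is a non-residue mod p, hence 239 remains inert in O_K.

inert — (239) stays prime in O_K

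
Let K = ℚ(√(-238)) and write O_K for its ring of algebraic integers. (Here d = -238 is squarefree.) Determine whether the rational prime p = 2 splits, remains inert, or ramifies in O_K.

ramified

-238 mod 4 = 2, hence disc K = 4·(-238) = -952 and O_K = ℤ[√-238].
Ramification test: 2 | -952. The prime 2 ramifies in K.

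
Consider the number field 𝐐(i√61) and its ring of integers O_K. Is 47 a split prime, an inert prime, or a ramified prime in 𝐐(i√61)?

-61 mod 4 = 3, hence disc K = 4·(-61) = -244 and O_K = ℤ[√-61].
47 ∤ -244, so 47 is unramified.
Compute (-61/47) via Euler: 33^((47-1)/2) mod 47 = 46, so (-61/47) = -1.
Legendre symbol -1 ⇒ 47 is inert.

remains prime (inert)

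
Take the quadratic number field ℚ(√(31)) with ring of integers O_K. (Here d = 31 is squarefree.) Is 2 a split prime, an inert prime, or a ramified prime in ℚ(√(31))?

31 mod 4 = 3, hence disc K = 4·31 = 124 and O_K = ℤ[√31].
disc(K) = 124 = 2·62, so p = 2 is ramified.

ramified — (2) = 𝔭²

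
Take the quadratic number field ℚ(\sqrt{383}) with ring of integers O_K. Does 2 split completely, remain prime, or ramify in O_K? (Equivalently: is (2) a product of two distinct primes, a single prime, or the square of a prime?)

p ramifies

d = 383 ≡ 3 (mod 4), so O_K = ℤ[√383] and disc(K) = 4d = 1532.
Ramification test: 2 | 1532. The prime 2 ramifies in K.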